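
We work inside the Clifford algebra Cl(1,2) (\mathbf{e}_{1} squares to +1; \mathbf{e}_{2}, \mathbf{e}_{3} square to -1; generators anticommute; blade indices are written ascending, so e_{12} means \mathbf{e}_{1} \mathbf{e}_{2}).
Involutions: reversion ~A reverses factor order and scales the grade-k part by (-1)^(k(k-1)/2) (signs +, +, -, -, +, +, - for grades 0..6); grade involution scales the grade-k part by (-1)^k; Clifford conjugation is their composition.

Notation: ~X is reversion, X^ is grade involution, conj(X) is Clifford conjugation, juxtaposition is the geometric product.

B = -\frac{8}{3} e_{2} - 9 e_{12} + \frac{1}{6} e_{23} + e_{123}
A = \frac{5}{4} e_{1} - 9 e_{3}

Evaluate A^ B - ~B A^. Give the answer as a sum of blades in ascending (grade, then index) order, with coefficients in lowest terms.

first term: \frac{51}{4} e_{2} - \frac{17}{3} e_{12} + \frac{91}{4} e_{23} - \frac{1949}{24} e_{123}
second term: \frac{51}{4} e_{2} + \frac{17}{3} e_{12} - \frac{91}{4} e_{23} + \frac{1949}{24} e_{123}
Answer: -\frac{34}{3} e_{12} + \frac{91}{2} e_{23} - \frac{1949}{12} e_{123}


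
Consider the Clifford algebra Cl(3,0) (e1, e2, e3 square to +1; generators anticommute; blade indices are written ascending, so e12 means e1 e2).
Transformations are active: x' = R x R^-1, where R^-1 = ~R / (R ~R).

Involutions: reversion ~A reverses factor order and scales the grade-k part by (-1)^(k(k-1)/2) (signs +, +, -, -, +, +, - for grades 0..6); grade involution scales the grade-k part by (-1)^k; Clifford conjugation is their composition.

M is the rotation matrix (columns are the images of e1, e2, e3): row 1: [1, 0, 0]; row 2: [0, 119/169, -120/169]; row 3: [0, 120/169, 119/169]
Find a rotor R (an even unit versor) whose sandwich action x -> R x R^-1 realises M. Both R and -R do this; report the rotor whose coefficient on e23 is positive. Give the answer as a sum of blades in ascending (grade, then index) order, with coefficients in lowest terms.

Method: write R = a + b12*e12 + b13*e13 + b23*e23 with a^2 + b12^2 + b13^2 + b23^2 = 1 (so R^-1 = ~R). Expanding the columns R e_j ~R gives tr M = 4a^2 - 1 and, from the antisymmetric part, M21 - M12 = -4a*b12, M13 - M31 = 4a*b13, M32 - M23 = -4a*b23.
Here tr M = 407/169, so a^2 = (1 + tr M)/4 = 144/169 and a = ±12/13. Taking a = 12/13: M21 - M12 = 0, M13 - M31 = 0, M32 - M23 = 240/169, giving b12 = 0, b13 = 0, b23 = -5/13, i.e. R = 12/13 - 5/13*e23.
Its e23 coefficient is negative, so report the other preimage -R.
Answer: -12/13 + 5/13*e23. Sheet selection: the two-to-one cover makes ±R indistinguishable at the matrix level (trace 407/169), so uniqueness comes from the required sign on e23.


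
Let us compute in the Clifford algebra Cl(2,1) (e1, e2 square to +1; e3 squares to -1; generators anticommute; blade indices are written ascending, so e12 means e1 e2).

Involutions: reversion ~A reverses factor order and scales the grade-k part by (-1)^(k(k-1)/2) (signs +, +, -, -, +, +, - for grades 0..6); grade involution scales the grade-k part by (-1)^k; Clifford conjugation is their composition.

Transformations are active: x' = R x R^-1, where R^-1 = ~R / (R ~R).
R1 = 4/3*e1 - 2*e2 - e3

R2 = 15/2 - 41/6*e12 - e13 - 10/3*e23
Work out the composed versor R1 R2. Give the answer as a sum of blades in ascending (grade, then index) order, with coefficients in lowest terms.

Distribute over the terms of R1 (each basis-blade product reordered to ascending indices, repeated generators contracted through their squares):
(4/3*e1) R2 = 10*e1 - 82/9*e2 - 4/3*e3 - 40/9*e123
(-2*e2) R2 = -41/3*e1 - 15*e2 + 20/3*e3 - 2*e123
(-e3) R2 = e1 + 10/3*e2 - 15/2*e3 + 41/6*e123
Summing the partial products and collecting blades:
Answer: -8/3*e1 - 187/9*e2 - 13/6*e3 + 7/18*e123


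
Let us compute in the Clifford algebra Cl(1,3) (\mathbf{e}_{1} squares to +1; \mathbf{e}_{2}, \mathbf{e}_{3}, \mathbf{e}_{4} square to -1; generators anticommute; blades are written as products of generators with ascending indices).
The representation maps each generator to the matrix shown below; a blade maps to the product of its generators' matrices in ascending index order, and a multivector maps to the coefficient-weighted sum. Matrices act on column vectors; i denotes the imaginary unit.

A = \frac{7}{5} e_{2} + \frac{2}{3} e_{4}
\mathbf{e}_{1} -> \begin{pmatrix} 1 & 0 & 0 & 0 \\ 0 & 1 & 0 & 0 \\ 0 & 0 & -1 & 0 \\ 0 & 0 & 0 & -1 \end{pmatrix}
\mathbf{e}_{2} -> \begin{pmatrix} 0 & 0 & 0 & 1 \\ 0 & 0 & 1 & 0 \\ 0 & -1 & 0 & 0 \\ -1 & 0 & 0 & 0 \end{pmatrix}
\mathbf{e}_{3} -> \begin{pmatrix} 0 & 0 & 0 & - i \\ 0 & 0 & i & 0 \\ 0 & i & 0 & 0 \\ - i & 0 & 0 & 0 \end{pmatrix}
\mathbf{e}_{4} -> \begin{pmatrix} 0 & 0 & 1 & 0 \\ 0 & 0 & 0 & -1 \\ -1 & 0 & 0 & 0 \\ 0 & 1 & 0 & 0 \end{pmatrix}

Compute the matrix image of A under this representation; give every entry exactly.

M = (\frac{7}{5})*rho(e_{2}) + (\frac{2}{3})*rho(e_{4}), summed entrywise:
Answer: \begin{pmatrix} 0 & 0 & \frac{2}{3} & \frac{7}{5} \\ 0 & 0 & \frac{7}{5} & - \frac{2}{3} \\ - \frac{2}{3} & - \frac{7}{5} & 0 & 0 \\ - \frac{7}{5} & \frac{2}{3} & 0 & 0 \end{pmatrix}


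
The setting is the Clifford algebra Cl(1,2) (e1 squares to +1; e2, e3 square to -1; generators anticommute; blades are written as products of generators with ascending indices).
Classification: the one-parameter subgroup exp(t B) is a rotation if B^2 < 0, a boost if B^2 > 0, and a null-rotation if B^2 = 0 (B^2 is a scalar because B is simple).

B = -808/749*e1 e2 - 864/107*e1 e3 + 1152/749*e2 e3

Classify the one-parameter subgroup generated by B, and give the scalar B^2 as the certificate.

B^2 term by term: the squares give (-808/749)^2*(e1 e2)^2 + (-864/107)^2*(e1 e3)^2 + (1152/749)^2*(e2 e3)^2 = 652864/561001*(+1) + 746496/11449*(+1) + 1327104/561001*(-1) = 64 (each basis 2-blade squares to minus the product of its generators' squares); cross terms between blades sharing an index anticommute and cancel. So B^2 = 64.
Answer: boost, certificate B^2 = 64. B^2 = 64 is basis-independent, so its sign is the whole story.


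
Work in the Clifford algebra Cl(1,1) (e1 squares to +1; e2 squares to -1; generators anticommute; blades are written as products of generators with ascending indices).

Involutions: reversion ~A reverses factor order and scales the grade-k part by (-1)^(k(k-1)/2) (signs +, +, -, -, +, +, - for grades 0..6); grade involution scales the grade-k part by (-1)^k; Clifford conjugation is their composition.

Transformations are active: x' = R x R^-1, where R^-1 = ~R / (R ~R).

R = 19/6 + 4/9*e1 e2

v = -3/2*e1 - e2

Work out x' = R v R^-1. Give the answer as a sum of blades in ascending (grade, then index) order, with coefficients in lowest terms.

~R = 19/6 - 4/9*e1 e2, and R ~R = 3185/324, so R^-1 = ~R / (3185/324).
R v = -155/36*e1 - 5/2*e2
Answer: -1623/1274*e1 - 389/637*e2


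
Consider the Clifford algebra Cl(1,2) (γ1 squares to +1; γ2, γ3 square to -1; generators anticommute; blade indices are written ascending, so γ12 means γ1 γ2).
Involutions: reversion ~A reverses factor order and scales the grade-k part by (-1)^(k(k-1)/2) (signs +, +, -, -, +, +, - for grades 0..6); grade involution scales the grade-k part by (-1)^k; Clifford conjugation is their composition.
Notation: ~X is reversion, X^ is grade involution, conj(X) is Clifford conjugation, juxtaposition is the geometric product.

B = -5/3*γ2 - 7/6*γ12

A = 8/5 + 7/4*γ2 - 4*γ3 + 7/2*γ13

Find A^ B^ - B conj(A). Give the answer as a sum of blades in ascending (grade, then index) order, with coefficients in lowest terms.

first term: 35/12 + 49/24*γ1 + 8/3*γ2 - 28/15*γ12 - 43/4*γ23 - 21/2*γ123
second term: -35/12 - 49/24*γ1 - 8/3*γ2 - 28/15*γ12 - 43/4*γ23 - 21/2*γ123
Answer: 35/6 + 49/12*γ1 + 16/3*γ2


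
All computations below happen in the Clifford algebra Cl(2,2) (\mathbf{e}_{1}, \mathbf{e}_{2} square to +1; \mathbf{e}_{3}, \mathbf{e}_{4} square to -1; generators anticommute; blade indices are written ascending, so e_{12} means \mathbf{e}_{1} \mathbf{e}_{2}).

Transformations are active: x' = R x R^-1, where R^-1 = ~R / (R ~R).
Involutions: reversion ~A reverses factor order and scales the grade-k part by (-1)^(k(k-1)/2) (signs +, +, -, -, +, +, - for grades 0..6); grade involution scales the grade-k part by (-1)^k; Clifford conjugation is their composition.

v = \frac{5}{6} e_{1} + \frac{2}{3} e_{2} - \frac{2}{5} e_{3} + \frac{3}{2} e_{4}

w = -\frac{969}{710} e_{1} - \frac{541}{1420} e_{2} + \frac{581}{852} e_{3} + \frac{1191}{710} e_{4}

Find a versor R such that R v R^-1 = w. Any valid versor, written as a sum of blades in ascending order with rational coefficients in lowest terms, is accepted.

Sketch: the shared square -\frac{286}{225} makes R = v + w = -\frac{566}{1065} e_{1} + \frac{1217}{4260} e_{2} + \frac{1201}{4260} e_{3} + \frac{1128}{355} e_{4} the natural versor; its sandwich fixes that direction, negates (v - w)/2, and sends v to w.
Answer: -\frac{566}{1065} e_{1} + \frac{1217}{4260} e_{2} + \frac{1201}{4260} e_{3} + \frac{1128}{355} e_{4}


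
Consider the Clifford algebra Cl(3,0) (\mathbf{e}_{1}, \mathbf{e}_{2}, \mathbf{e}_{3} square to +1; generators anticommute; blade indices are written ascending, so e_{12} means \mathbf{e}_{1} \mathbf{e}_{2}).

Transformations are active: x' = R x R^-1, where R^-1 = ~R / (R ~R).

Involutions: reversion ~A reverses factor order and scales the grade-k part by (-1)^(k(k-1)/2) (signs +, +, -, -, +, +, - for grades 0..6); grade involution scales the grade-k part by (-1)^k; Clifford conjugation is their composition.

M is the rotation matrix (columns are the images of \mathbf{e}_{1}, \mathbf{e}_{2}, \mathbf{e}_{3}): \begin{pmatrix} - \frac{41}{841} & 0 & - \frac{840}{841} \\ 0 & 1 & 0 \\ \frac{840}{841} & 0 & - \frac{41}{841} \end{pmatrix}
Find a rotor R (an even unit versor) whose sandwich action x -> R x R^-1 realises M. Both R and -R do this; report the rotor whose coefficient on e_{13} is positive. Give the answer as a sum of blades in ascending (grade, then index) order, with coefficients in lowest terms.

Method: write R = a + b12*e_{12} + b13*e_{13} + b23*e_{23} with a^2 + b12^2 + b13^2 + b23^2 = 1 (so R^-1 = ~R). Expanding the columns R e_j ~R gives tr M = 4a^2 - 1 and, from the antisymmetric part, M21 - M12 = -4a*b12, M13 - M31 = 4a*b13, M32 - M23 = -4a*b23.
Here tr M = \frac{759}{841}, so a^2 = (1 + tr M)/4 = \frac{400}{841} and a = ±\frac{20}{29}. Taking a = \frac{20}{29}: M21 - M12 = 0, M13 - M31 = -\frac{1680}{841}, M32 - M23 = 0, giving b12 = 0, b13 = -\frac{21}{29}, b23 = 0, i.e. R = \frac{20}{29} - \frac{21}{29} e_{13}.
Its e_{13} coefficient is negative, so report the other preimage -R.
Answer: -\frac{20}{29} + \frac{21}{29} e_{13}. Key observation: the double cover Spin(3) -> SO(3) sends R and -R to the same matrix (trace \frac{759}{841} here), so the stated sign of the e_{13} coefficient is what selects one sheet.


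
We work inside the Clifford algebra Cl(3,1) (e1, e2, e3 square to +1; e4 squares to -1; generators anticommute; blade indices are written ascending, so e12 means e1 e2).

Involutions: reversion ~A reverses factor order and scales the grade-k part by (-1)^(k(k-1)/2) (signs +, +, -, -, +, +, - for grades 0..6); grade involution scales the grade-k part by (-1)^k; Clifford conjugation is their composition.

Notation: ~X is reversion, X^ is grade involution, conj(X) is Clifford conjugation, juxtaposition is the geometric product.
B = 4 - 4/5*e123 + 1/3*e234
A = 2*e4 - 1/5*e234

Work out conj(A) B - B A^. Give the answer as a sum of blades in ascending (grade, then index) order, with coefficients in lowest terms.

first term: -1/15 - 8*e4 + 4/25*e14 + 2/3*e23 - 4/5*e234 - 8/5*e1234
second term: 1/15 - 8*e4 + 4/25*e14 + 2/3*e23 + 4/5*e234 + 8/5*e1234
Answer: -2/15 - 8/5*e234 - 16/5*e1234


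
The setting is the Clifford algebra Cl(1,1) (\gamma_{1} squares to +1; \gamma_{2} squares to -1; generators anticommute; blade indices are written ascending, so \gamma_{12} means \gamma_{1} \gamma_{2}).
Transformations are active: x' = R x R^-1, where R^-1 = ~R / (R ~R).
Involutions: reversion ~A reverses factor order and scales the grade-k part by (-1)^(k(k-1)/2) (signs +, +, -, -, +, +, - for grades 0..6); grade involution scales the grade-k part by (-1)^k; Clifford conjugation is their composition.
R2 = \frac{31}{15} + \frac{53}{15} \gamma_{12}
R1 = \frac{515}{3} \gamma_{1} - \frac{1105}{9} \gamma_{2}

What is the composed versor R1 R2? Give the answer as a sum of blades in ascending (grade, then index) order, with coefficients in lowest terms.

Distribute over the terms of R1 (each basis-blade product reordered to ascending indices, repeated generators contracted through their squares):
(\frac{515}{3} \gamma_{1}) R2 = \frac{3193}{9} \gamma_{1} + \frac{5459}{9} \gamma_{2}
(-\frac{1105}{9} \gamma_{2}) R2 = -\frac{11713}{27} \gamma_{1} - \frac{6851}{27} \gamma_{2}
Summing the partial products and collecting blades:
Answer: -\frac{2134}{27} \gamma_{1} + \frac{9526}{27} \gamma_{2}


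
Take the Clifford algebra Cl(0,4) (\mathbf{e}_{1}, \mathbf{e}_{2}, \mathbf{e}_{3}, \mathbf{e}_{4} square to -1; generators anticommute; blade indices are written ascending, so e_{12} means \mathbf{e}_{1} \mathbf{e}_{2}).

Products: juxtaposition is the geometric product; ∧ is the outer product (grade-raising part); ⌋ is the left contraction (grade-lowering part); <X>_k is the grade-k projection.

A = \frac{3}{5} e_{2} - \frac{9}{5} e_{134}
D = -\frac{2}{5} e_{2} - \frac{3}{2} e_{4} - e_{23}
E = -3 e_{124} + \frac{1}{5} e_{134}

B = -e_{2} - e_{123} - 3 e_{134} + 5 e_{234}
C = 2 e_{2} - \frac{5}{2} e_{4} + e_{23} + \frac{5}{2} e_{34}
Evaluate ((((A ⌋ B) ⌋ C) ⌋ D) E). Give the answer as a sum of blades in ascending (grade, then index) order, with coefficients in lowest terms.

step 1: 6 - \frac{3}{5} e_{13} - 3 e_{34}
step 2: \frac{15}{2} + 12 e_{2} - 15 e_{4} + 6 e_{23} + 15 e_{34}
step 3: -\frac{117}{10} - 3 e_{2} + 12 e_{3} - \frac{45}{4} e_{4} - \frac{15}{2} e_{23}
step 4: -\frac{135}{4} e_{12} + \frac{9}{4} e_{13} + \frac{57}{5} e_{14} + \frac{183}{5} e_{124} + \frac{504}{25} e_{134} - \frac{177}{5} e_{1234}
Answer: -\frac{135}{4} e_{12} + \frac{9}{4} e_{13} + \frac{57}{5} e_{14} + \frac{183}{5} e_{124} + \frac{504}{25} e_{134} - \frac{177}{5} e_{1234}


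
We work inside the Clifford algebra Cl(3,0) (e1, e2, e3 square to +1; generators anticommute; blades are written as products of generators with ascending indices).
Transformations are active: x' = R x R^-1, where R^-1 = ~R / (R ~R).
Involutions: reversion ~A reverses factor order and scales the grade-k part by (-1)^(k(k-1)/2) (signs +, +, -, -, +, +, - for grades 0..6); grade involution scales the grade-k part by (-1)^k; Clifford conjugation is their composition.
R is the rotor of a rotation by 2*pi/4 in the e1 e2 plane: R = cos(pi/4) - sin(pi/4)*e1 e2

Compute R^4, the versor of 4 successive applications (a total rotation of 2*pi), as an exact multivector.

The rotor phase is half the rotation angle and phases add under composition, so 4 steps in the e1 e2 plane accumulate phase 4*(pi/4) = pi: R^4 = cos(pi) - sin(pi)*e1 e2.
cos(pi) = -1 and sin(pi) = 0, so R^4 = -1. The total rotation 2*pi is 1 full turn, so every vector returns to itself, yet the rotor is -1, on the OTHER sheet of the double cover (an odd number of 2*pi turns).
Answer: -1


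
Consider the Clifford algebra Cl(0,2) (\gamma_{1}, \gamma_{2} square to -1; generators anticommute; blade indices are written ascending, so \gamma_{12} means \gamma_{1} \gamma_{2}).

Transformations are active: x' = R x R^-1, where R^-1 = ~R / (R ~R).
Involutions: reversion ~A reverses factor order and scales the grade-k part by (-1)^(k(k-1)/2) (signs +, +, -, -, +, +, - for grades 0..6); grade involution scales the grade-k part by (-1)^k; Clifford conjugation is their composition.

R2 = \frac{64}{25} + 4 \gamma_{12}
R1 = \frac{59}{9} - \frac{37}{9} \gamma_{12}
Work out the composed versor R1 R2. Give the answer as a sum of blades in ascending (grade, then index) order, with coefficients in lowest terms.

Distribute over the terms of R1 (each basis-blade product reordered to ascending indices, repeated generators contracted through their squares):
(\frac{59}{9}) R2 = \frac{3776}{225} + \frac{236}{9} \gamma_{12}
(-\frac{37}{9} \gamma_{12}) R2 = \frac{148}{9} - \frac{2368}{225} \gamma_{12}
Summing the partial products and collecting blades:
Answer: \frac{2492}{75} + \frac{3532}{225} \gamma_{12}


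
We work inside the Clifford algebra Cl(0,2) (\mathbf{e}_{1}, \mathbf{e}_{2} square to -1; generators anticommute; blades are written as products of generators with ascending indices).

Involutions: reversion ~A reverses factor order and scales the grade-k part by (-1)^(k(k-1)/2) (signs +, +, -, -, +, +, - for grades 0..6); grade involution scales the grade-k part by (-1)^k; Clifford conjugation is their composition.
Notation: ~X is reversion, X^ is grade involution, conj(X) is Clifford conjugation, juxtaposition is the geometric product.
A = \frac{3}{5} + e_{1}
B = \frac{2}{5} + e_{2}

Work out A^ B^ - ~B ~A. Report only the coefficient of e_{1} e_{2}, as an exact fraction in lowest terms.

first term: \frac{6}{25} - \frac{2}{5} e_{1} - \frac{3}{5} e_{2} + e_{1} e_{2}
second term: \frac{6}{25} + \frac{2}{5} e_{1} + \frac{3}{5} e_{2} - e_{1} e_{2}
Answer: 2


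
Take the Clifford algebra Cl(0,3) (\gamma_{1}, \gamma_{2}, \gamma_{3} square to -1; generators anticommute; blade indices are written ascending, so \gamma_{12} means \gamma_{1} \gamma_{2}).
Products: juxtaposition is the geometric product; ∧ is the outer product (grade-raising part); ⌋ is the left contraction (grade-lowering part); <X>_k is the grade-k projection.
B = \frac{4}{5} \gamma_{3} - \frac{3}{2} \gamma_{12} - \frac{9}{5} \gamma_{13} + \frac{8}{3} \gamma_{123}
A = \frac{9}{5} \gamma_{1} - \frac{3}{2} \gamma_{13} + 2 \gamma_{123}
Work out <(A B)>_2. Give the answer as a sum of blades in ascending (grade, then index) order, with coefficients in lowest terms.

step 1: \frac{79}{30} + \frac{6}{5} \gamma_{1} - \frac{49}{10} \gamma_{2} + \frac{156}{25} \gamma_{3} - \frac{8}{5} \gamma_{12} + \frac{36}{25} \gamma_{13} - \frac{141}{20} \gamma_{23}
step 2: -\frac{8}{5} \gamma_{12} + \frac{36}{25} \gamma_{13} - \frac{141}{20} \gamma_{23}
Answer: -\frac{8}{5} \gamma_{12} + \frac{36}{25} \gamma_{13} - \frac{141}{20} \gamma_{23}


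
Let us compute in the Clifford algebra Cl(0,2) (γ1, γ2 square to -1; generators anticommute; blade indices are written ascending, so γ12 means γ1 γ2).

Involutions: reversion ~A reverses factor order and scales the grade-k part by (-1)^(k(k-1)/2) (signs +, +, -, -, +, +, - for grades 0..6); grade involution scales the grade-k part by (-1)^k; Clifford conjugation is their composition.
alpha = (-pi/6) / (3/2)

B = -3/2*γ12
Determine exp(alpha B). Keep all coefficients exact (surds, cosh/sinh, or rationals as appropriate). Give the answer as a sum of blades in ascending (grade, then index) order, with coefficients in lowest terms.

B^2 = (-3/2)^2*(γ12)^2 = 9/4*(-1) = -9/4 (a basis 2-blade squares to minus the product of its generators' squares).
B^2 = -9/4 — the series telescopes trigonometrically here: l = 3/2, alpha*l = -pi/6, so exp(alpha B) = cos(-pi/6) + (sin(-pi/6)/(3/2))*B = sqrt(3)/2 + (-1/3)*B.
Answer: sqrt(3)/2 + 1/2*γ12


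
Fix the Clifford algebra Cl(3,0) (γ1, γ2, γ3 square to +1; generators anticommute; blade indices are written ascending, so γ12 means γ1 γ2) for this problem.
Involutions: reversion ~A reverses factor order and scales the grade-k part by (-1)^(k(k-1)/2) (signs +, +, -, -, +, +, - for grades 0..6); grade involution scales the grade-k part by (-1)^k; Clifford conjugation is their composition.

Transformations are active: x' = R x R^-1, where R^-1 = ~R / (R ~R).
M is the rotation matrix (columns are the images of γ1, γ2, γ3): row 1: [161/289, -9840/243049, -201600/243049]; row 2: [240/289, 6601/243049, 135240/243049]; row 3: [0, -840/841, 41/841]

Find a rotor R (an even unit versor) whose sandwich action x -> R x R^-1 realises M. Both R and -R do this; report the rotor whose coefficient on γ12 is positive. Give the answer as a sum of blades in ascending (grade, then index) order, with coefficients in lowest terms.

Method: write R = a + b12*γ12 + b13*γ13 + b23*γ23 with a^2 + b12^2 + b13^2 + b23^2 = 1 (so R^-1 = ~R). Expanding the columns R e_j ~R gives tr M = 4a^2 - 1 and, from the antisymmetric part, M21 - M12 = -4a*b12, M13 - M31 = 4a*b13, M32 - M23 = -4a*b23.
Here tr M = 153851/243049, so a^2 = (1 + tr M)/4 = 99225/243049 and a = ±315/493. Taking a = 315/493: M21 - M12 = 211680/243049, M13 - M31 = -201600/243049, M32 - M23 = -378000/243049, giving b12 = -168/493, b13 = -160/493, b23 = 300/493, i.e. R = 315/493 - 168/493*γ12 - 160/493*γ13 + 300/493*γ23.
Its γ12 coefficient is negative, so report the other preimage -R.
Answer: -315/493 + 168/493*γ12 + 160/493*γ13 - 300/493*γ23. Uniqueness: Spin(3) -> SO(3) maps R and -R to the same rotation of trace 153851/243049; fixing the sign of the γ12 coefficient removes the ambiguity.


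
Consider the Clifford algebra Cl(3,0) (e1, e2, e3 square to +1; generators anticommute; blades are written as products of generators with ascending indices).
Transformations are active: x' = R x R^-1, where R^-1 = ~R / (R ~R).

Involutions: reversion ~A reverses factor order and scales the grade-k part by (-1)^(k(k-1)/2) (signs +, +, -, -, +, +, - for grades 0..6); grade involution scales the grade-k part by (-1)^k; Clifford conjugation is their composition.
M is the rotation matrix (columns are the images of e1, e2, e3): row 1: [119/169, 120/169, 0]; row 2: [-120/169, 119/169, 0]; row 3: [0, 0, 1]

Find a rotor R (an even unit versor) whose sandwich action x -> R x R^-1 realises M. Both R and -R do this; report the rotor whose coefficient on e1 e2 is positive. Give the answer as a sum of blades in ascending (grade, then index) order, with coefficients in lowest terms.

Method: write R = a + b12*e1 e2 + b13*e1 e3 + b23*e2 e3 with a^2 + b12^2 + b13^2 + b23^2 = 1 (so R^-1 = ~R). Expanding the columns R e_j ~R gives tr M = 4a^2 - 1 and, from the antisymmetric part, M21 - M12 = -4a*b12, M13 - M31 = 4a*b13, M32 - M23 = -4a*b23.
Here tr M = 407/169, so a^2 = (1 + tr M)/4 = 144/169 and a = ±12/13. Taking a = 12/13: M21 - M12 = -240/169, M13 - M31 = 0, M32 - M23 = 0, giving b12 = 5/13, b13 = 0, b23 = 0, i.e. R = 12/13 + 5/13*e1 e2.
Its e1 e2 coefficient is already positive.
Answer: 12/13 + 5/13*e1 e2. Recall the cover is two-to-one: with M of trace 407/169, both preimages act alike, and the stated e1 e2 sign chooses the sheet.


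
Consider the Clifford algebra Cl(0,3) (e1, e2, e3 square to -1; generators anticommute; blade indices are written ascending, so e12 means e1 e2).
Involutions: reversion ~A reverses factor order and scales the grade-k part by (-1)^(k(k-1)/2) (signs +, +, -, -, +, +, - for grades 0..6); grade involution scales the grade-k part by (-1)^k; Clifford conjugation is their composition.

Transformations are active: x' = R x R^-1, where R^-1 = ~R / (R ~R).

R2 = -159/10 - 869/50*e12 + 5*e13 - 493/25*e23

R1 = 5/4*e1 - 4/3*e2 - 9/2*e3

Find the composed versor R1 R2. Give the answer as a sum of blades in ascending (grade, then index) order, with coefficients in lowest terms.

Distribute over the terms of R1 (each basis-blade product reordered to ascending indices, repeated generators contracted through their squares):
(5/4*e1) R2 = -159/8*e1 + 869/40*e2 - 25/4*e3 - 493/20*e123
(-4/3*e2) R2 = 1738/75*e1 + 106/5*e2 - 1972/75*e3 + 20/3*e123
(-9/2*e3) R2 = -45/2*e1 + 4437/50*e2 + 1431/20*e3 + 7821/100*e123
Summing the partial products and collecting blades:
Answer: -11521/600*e1 + 26333/200*e2 + 5851/150*e3 + 4517/75*e123


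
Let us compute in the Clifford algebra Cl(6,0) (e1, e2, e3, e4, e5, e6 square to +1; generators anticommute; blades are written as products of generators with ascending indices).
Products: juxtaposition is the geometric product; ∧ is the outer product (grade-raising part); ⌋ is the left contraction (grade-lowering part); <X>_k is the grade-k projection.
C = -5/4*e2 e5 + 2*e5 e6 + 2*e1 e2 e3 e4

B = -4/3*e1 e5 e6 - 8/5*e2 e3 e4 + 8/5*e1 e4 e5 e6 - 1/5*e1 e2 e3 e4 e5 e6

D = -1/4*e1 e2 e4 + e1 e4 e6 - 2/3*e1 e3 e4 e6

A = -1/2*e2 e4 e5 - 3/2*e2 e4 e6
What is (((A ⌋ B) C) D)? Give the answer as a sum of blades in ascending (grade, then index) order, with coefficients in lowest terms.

step 1: -3/10*e1 e3 e5 + 1/10*e1 e3 e6
step 2: 3/8*e1 e2 e3 - 1/5*e1 e3 e5 - 3/5*e1 e3 e6 - 3/5*e2 e4 e5 + 1/5*e2 e4 e6 + 1/8*e1 e2 e3 e5 e6
step 3: 2/5*e4 + 1/5*e1 e2 + 3/20*e1 e5 - 1/20*e1 e6 + 111/160*e3 e4 - 2/15*e1 e2 e3 - 1/12*e2 e4 e5 - 1/4*e2 e4 e6 + 2/15*e4 e5 e6 - 3/5*e1 e2 e5 e6 + 3/40*e2 e3 e4 e5 + 9/40*e2 e3 e4 e6 + 37/160*e3 e4 e5 e6 + 2/5*e1 e2 e3 e5 e6
Answer: 2/5*e4 + 1/5*e1 e2 + 3/20*e1 e5 - 1/20*e1 e6 + 111/160*e3 e4 - 2/15*e1 e2 e3 - 1/12*e2 e4 e5 - 1/4*e2 e4 e6 + 2/15*e4 e5 e6 - 3/5*e1 e2 e5 e6 + 3/40*e2 e3 e4 e5 + 9/40*e2 e3 e4 e6 + 37/160*e3 e4 e5 e6 + 2/5*e1 e2 e3 e5 e6


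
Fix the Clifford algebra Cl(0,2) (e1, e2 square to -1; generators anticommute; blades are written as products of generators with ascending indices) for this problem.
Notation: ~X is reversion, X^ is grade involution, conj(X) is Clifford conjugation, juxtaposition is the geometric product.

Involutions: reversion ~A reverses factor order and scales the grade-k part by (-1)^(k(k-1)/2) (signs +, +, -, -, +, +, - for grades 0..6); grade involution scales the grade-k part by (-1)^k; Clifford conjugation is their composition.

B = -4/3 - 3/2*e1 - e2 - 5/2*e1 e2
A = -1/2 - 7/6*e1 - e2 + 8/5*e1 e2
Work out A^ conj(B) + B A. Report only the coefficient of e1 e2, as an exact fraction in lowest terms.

first term: -73/12 - 253/180*e1 - 47/20*e2 - 223/60*e1 e2
second term: 23/12 - 323/180*e1 + 143/20*e2 - 11/20*e1 e2
Answer: -64/15


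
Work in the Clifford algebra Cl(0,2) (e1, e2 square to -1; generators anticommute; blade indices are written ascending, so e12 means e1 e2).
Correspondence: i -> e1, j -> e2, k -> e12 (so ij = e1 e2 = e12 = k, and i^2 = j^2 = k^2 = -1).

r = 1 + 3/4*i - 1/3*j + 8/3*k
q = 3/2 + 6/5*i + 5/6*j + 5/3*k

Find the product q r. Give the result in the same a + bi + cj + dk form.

In blades: q = 3/2 + 6/5*e1 + 5/6*e2 + 5/3*e12, r = 1 + 3/4*e1 - 1/3*e2 + 8/3*e12.
Distribute q over r term by term (generator squares from the signature, products reordered to ascending indices): (3/2)*r = 3/2 + 9/8*e1 - 1/2*e2 + 4*e12; (6/5*e1)*r = -9/10 + 6/5*e1 - 16/5*e2 - 2/5*e12; (5/6*e2)*r = 5/18 + 20/9*e1 + 5/6*e2 - 5/8*e12; (5/3*e12)*r = -40/9 + 5/9*e1 + 5/4*e2 + 5/3*e12.
Sum: -107/30 + 1837/360*e1 - 97/60*e2 + 557/120*e12; translating back through the correspondence:
Answer: -107/30 + 1837/360*i - 97/60*j + 557/120*k


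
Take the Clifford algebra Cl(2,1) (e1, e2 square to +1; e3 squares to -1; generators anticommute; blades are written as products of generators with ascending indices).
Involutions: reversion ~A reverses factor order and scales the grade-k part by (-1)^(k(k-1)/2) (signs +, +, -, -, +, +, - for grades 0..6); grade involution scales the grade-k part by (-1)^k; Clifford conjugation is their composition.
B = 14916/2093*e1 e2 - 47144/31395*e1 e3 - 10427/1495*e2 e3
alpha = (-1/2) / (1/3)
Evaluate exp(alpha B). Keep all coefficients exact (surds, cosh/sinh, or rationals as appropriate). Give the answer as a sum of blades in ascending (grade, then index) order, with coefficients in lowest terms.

B^2 term by term: the squares give (14916/2093)^2*(e1 e2)^2 + (-47144/31395)^2*(e1 e3)^2 + (-10427/1495)^2*(e2 e3)^2 = 222487056/4380649*(-1) + 2222556736/985646025*(+1) + 108722329/2235025*(+1) = 1/9 (each basis 2-blade squares to minus the product of its generators' squares); cross terms between blades sharing an index anticommute and cancel. So B^2 = 1/9.
B^2 = 1/9 — the positive square puts this in the hyperbolic regime; l = 1/3, alpha*l = -1/2, so exp(alpha B) = cosh(-1/2) + (sinh(-1/2)/(1/3))*B = cosh(1/2) + (-3*sinh(1/2))*B.
Answer: cosh(1/2) - 44748*sinh(1/2)/2093*e1 e2 + 47144*sinh(1/2)/10465*e1 e3 + 31281*sinh(1/2)/1495*e2 e3


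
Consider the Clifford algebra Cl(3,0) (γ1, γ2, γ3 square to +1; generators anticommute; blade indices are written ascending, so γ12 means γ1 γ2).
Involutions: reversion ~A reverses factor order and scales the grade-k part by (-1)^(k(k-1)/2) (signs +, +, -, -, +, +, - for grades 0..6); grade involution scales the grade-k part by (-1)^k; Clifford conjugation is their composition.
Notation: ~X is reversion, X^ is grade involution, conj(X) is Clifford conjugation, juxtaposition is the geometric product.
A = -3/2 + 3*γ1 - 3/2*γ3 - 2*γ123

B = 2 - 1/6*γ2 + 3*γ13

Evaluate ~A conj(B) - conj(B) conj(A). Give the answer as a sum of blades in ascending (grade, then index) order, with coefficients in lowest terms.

first term: -3 + 3/2*γ1 - 25/4*γ2 - 12*γ3 + 1/2*γ12 + 25/6*γ13 + 1/4*γ23 + 4*γ123
second term: -3 - 21/2*γ1 + 23/4*γ2 - 6*γ3 + 1/2*γ12 + 29/6*γ13 + 1/4*γ23 - 4*γ123
Answer: 12*γ1 - 12*γ2 - 6*γ3 - 2/3*γ13 + 8*γ123


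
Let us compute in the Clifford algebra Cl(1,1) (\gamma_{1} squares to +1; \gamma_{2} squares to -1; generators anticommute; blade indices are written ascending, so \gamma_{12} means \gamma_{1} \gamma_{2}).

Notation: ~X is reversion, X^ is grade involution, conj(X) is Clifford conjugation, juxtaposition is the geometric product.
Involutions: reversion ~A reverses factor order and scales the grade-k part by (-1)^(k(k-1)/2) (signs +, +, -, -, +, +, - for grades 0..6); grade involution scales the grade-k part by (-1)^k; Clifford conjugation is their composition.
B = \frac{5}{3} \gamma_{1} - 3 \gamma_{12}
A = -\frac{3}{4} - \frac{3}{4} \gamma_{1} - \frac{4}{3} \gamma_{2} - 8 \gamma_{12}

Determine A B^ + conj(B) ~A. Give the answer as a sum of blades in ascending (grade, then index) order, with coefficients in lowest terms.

first term: \frac{101}{4} + \frac{21}{4} \gamma_{1} - \frac{133}{12} \gamma_{2} + \frac{1}{36} \gamma_{12}
second term: \frac{101}{4} + \frac{21}{4} \gamma_{1} - \frac{133}{12} \gamma_{2} - \frac{1}{36} \gamma_{12}
Answer: \frac{101}{2} + \frac{21}{2} \gamma_{1} - \frac{133}{6} \gamma_{2}


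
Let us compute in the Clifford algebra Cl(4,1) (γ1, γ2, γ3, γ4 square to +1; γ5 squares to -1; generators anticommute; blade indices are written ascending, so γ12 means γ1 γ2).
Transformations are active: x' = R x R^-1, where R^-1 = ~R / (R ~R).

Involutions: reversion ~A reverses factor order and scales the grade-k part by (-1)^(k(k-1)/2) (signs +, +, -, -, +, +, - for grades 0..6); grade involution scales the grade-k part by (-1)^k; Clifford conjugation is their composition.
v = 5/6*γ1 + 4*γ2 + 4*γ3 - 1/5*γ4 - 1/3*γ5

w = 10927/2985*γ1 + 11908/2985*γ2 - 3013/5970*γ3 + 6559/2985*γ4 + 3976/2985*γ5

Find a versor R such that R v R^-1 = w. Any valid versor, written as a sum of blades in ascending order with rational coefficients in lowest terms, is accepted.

Take R = v + w = 8943/1990*γ1 + 23848/2985*γ2 + 20867/5970*γ3 + 5962/2985*γ4 + 2981/2985*γ5. Because q(v) = q(w) = 9787/300, conjugation by R sends v exactly to w.
Answer: 8943/1990*γ1 + 23848/2985*γ2 + 20867/5970*γ3 + 5962/2985*γ4 + 2981/2985*γ5


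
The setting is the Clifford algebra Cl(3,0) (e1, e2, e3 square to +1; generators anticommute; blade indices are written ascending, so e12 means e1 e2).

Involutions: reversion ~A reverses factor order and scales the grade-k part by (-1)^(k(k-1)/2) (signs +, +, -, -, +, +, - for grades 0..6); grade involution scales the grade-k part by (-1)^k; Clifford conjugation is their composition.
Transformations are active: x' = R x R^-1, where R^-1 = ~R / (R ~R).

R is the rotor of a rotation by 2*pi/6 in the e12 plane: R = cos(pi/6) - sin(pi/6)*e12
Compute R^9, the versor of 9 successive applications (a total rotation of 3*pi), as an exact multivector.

Rotor phase runs at HALF the rotation angle; powers of one rotor simply add phase, so after 9 steps in e12 the phase is 9*pi/6 = 3*pi/2 and R^9 = cos(3*pi/2) - sin(3*pi/2)*e12.
cos(3*pi/2) = 0 and sin(3*pi/2) = -1, so R^9 = e12. The net rotation is 1*pi (after discarding 1 full turn, each of which contributes a factor -1 to the rotor); the rotor keeps the half-angle phase exactly.
Answer: e12


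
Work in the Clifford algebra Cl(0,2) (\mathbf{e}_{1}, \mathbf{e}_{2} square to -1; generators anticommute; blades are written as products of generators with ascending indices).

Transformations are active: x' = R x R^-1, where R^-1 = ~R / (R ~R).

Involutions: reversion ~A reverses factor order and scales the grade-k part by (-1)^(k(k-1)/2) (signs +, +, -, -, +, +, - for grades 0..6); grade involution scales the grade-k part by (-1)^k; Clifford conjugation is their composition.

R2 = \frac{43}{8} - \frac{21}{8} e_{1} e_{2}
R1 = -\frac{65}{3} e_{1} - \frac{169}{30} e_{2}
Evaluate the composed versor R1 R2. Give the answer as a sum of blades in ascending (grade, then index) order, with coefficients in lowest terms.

Distribute over the terms of R1 (each basis-blade product reordered to ascending indices, repeated generators contracted through their squares):
(-\frac{65}{3} e_{1}) R2 = -\frac{2795}{24} e_{1} - \frac{455}{8} e_{2}
(-\frac{169}{30} e_{2}) R2 = \frac{1183}{80} e_{1} - \frac{7267}{240} e_{2}
Summing the partial products and collecting blades:
Answer: -\frac{24401}{240} e_{1} - \frac{20917}{240} e_{2}


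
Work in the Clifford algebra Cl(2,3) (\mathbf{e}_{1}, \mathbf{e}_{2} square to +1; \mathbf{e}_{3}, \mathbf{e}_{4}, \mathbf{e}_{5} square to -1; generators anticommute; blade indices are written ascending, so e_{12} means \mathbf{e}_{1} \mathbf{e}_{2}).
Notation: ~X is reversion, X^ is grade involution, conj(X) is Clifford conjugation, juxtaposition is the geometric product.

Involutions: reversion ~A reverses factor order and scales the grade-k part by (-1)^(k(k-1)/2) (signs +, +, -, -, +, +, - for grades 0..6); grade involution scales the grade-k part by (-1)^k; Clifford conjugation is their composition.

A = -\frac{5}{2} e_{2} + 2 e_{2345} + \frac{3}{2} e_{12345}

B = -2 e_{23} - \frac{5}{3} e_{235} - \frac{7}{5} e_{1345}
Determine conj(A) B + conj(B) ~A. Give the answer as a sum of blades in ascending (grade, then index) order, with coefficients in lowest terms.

first term: \frac{21}{10} e_{2} - 5 e_{3} + \frac{10}{3} e_{4} - \frac{14}{5} e_{12} - \frac{5}{2} e_{14} - \frac{25}{6} e_{35} - 4 e_{45} + 3 e_{145} + \frac{7}{2} e_{12345}
second term: -\frac{21}{10} e_{2} + 5 e_{3} - \frac{10}{3} e_{4} + \frac{14}{5} e_{12} + \frac{5}{2} e_{14} + \frac{25}{6} e_{35} + 4 e_{45} + 3 e_{145} - \frac{7}{2} e_{12345}
Answer: 6 e_{145}


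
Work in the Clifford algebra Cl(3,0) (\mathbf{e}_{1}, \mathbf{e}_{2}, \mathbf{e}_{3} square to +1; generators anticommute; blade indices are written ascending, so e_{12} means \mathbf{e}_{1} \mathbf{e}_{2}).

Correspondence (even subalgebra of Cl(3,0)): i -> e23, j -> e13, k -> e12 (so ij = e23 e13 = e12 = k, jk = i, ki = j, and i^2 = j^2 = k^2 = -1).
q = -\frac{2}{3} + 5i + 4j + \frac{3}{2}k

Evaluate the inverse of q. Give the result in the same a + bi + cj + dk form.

In blades: q = -\frac{2}{3} + \frac{3}{2} e_{12} + 4 e_{13} + 5 e_{23}.
With qbar = -\frac{2}{3} - \frac{3}{2} e_{12} - 4 e_{13} - 5 e_{23} (scalar fixed, mapped units negated), q qbar = \frac{1573}{36} (the sum of squared coefficients), so q^-1 = qbar / (\frac{1573}{36}) = -\frac{24}{1573} - \frac{54}{1573} e_{12} - \frac{144}{1573} e_{13} - \frac{180}{1573} e_{23}; translating back:
Answer: -\frac{24}{1573} - \frac{180}{1573}i - \frac{144}{1573}j - \frac{54}{1573}k


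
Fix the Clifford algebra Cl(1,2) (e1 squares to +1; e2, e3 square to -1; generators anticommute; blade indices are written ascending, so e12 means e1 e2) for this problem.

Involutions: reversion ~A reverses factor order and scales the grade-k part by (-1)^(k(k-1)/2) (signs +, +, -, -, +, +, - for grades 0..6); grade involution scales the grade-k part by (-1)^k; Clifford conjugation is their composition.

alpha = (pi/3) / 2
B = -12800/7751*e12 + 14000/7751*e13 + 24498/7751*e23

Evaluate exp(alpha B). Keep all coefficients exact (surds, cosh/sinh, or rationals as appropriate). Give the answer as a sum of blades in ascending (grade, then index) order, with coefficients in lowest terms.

B^2 term by term: the squares give (-12800/7751)^2*(e12)^2 + (14000/7751)^2*(e13)^2 + (24498/7751)^2*(e23)^2 = 163840000/60078001*(+1) + 196000000/60078001*(+1) + 600152004/60078001*(-1) = -4 (each basis 2-blade squares to minus the product of its generators' squares); cross terms between blades sharing an index anticommute and cancel. So B^2 = -4.
B^2 = -4 — the negative square puts this in the circular regime; l = 2, alpha*l = pi/3, so exp(alpha B) = cos(pi/3) + (sin(pi/3)/2)*B = 1/2 + (sqrt(3)/4)*B.
Answer: 1/2 - 3200*sqrt(3)/7751*e12 + 3500*sqrt(3)/7751*e13 + 12249*sqrt(3)/15502*e23


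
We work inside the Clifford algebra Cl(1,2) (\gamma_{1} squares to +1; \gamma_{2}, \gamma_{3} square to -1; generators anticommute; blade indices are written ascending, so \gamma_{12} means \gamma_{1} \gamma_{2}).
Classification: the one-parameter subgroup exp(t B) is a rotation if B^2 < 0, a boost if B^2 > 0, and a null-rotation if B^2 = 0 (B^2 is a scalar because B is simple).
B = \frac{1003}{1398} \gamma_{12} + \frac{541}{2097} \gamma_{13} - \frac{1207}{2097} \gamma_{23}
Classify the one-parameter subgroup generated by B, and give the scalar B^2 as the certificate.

B^2 term by term: the squares give (\frac{1003}{1398})^2*(\gamma_{12})^2 + (\frac{541}{2097})^2*(\gamma_{13})^2 + (-\frac{1207}{2097})^2*(\gamma_{23})^2 = \frac{1006009}{1954404}*(+1) + \frac{292681}{4397409}*(+1) + \frac{1456849}{4397409}*(-1) = \frac{1}{4} (each basis 2-blade squares to minus the product of its generators' squares); cross terms between blades sharing an index anticommute and cancel. So B^2 = \frac{1}{4}.
Answer: boost, certificate B^2 = \frac{1}{4}. Check the certificate: B^2 = \frac{1}{4}, and that sign is decisive whatever form B takes.


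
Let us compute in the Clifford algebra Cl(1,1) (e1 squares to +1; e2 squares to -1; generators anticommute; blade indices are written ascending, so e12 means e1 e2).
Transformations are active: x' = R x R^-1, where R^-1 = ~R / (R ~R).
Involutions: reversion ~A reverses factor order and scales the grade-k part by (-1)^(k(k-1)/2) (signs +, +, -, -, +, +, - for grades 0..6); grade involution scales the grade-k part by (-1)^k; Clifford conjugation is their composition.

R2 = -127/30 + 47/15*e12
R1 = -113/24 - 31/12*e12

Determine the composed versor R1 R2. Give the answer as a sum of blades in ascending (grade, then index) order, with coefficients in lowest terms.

Distribute over the terms of R1 (each basis-blade product reordered to ascending indices, repeated generators contracted through their squares):
(-113/24) R2 = 14351/720 - 5311/360*e12
(-31/12*e12) R2 = -1457/180 + 3937/360*e12
Summing the partial products and collecting blades:
Answer: 947/80 - 229/60*e12


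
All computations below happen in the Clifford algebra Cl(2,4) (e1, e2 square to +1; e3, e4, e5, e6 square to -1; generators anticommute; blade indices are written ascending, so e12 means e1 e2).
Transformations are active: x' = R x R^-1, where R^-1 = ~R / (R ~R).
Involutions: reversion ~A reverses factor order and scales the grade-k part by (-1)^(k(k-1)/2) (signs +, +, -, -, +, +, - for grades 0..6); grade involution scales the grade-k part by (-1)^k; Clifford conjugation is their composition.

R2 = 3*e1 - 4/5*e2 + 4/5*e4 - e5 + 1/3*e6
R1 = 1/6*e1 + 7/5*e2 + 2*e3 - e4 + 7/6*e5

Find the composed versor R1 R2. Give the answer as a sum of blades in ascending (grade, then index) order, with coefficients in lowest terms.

Distribute over the terms of R1 (each basis-blade product reordered to ascending indices, repeated generators contracted through their squares):
(1/6*e1) R2 = 1/2 - 2/15*e12 + 2/15*e14 - 1/6*e15 + 1/18*e16
(7/5*e2) R2 = -28/25 - 21/5*e12 + 28/25*e24 - 7/5*e25 + 7/15*e26
(2*e3) R2 = -6*e13 + 8/5*e23 + 8/5*e34 - 2*e35 + 2/3*e36
(-e4) R2 = 4/5 + 3*e14 - 4/5*e24 + e45 - 1/3*e46
(7/6*e5) R2 = 7/6 - 7/2*e15 + 14/15*e25 - 14/15*e45 + 7/18*e56
Summing the partial products and collecting blades:
Answer: 101/75 - 13/3*e12 - 6*e13 + 47/15*e14 - 11/3*e15 + 1/18*e16 + 8/5*e23 + 8/25*e24 - 7/15*e25 + 7/15*e26 + 8/5*e34 - 2*e35 + 2/3*e36 + 1/15*e45 - 1/3*e46 + 7/18*e56
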